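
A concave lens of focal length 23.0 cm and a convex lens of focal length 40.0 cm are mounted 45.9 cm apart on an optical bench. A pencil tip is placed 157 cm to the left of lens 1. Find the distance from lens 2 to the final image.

Lens 1 is diverging, so f₁ = −23.0 cm.
Lens 1: 1/d_i1 = 1/f₁ − 1/d_o1 = 1/(-23.0) − 1/(157) = -0.04985, so d_i1 = -20.06 cm.
The intermediate image is 20.06 cm to the left of lens 1 (virtual), which is 45.9 − (-20.06) = 65.96 cm to the left of lens 2, so d_o2 = +65.96 cm.
Lens 2: 1/d_i2 = 1/f₂ − 1/d_o2 = 1/(40.0) − 1/(65.96) = 0.009839, so d_i2 = 102 cm.
The final image is real, 102 cm to the right of lens 2 (overall magnification ≈ -0.20).

102 cm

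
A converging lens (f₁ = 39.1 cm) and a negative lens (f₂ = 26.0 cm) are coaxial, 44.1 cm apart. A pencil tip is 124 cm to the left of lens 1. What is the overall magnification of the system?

Lens 1: 1/d_i1 = 1/(39.1) − 1/(124) = 0.01751, so d_i1 = 57.11 cm; m₁ = −d_i1/d_o1 = -0.4606.
d_o2 = 44.1 − (57.11) = -13.01 cm (virtual object).
f₂ = −26.0 cm (diverging).
Lens 2: 1/d_i2 = 1/(-26.0) − 1/(-13.01) = 0.03840, so d_i2 = 26.04 cm; m₂ = −d_i2/d_o2 = +2.002.
m = m₁·m₂ = (-0.4606)(+2.002) = -0.922.

m = -0.922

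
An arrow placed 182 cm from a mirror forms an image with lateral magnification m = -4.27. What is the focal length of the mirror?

m = −d_i/d_o ⇒ d_i = −m·d_o = −(-4.27)·(182) = 777.1 cm.
1/f = 1/d_o + 1/d_i = 1/(182) + 1/(777.1) = 0.006781, so f = 147 cm.
Since f is positive, the mirror is concave.

f = 147 cm (concave)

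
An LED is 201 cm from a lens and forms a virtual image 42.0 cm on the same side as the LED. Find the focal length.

Virtual image ⇒ d_i = −42.0 cm.
1/f = 1/d_o + 1/d_i = 1/(201) + 1/(-42.0) = -0.01883, so f = -53.1 cm.
Since f is negative, the lens is diverging.

f = -53.1 cm (diverging)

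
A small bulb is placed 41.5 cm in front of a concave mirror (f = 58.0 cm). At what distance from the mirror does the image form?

146 cm

Mirror equation: 1/q = 1/f − 1/p = 1/(58.00) − 1/(41.5) = 0.01724 − 0.02410 = -0.006855, so q = -146 cm.
The image is virtual, upright and enlarged, behind the mirror.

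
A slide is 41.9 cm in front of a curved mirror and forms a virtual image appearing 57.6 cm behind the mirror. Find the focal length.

f = 154 cm (concave)

Virtual image ⇒ d_i = −57.6 cm.
1/f = 1/d_o + 1/d_i = 1/(41.9) + 1/(-57.6) = 0.006505, so f = 154 cm.
Since f is positive, the curved mirror is concave.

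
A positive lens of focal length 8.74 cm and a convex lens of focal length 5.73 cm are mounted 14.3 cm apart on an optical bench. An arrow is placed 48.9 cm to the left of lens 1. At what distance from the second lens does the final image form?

Lens 1: 1/d_i1 = 1/f₁ − 1/d_o1 = 1/(8.74) − 1/(48.9) = 0.09397, so d_i1 = 10.64 cm.
The intermediate image is 10.64 cm to the right of lens 1, which is 14.3 − (10.64) = 3.660 cm to the left of lens 2, so d_o2 = +3.660 cm.
Lens 2: 1/d_i2 = 1/f₂ − 1/d_o2 = 1/(5.73) − 1/(3.660) = -0.09870, so d_i2 = -10.1 cm.
The final image is virtual, 10.1 cm to the left of lens 2 (overall magnification ≈ -0.60).

10.1 cm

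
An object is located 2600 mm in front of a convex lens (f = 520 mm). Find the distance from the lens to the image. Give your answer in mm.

650 mm

Thin-lens equation: 1/q = 1/f − 1/p = 1/(520.0) − 1/(2600) = 0.001923 − 0.0003846 = 0.001538, so q = 650 mm.
The image is real, inverted and reduced, on the far side of the lens.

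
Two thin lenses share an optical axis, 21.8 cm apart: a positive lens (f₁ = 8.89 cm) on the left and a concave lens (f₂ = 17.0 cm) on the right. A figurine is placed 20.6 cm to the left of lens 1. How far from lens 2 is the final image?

4.52 cm

Lens 1: 1/d_i1 = 1/f₁ − 1/d_o1 = 1/(8.89) − 1/(20.6) = 0.06394, so d_i1 = 15.64 cm.
The intermediate image is 15.64 cm to the right of lens 1, which is 21.8 − (15.64) = 6.160 cm to the left of lens 2, so d_o2 = +6.160 cm.
Lens 2 is diverging, so f₂ = −17.0 cm.
Lens 2: 1/d_i2 = 1/f₂ − 1/d_o2 = 1/(-17.0) − 1/(6.160) = -0.2212, so d_i2 = -4.52 cm.
The final image is virtual, 4.52 cm to the left of lens 2 (overall magnification ≈ -0.56).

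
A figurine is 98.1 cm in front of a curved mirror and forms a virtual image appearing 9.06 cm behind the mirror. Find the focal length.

Virtual image ⇒ d_i = −9.06 cm.
1/f = 1/d_o + 1/d_i = 1/(98.1) + 1/(-9.06) = -0.1002, so f = -9.98 cm.
Since f is negative, the curved mirror is convex.

f = -9.98 cm (convex)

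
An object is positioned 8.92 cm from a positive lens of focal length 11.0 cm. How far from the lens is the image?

47.2 cm

Lens equation: 1/s_i = 1/f − 1/s_o = 1/(11.00) − 1/(8.92) = 0.09091 − 0.1121 = -0.02120, so s_i = -47.2 cm.
The image is virtual, upright and enlarged, on the same side as the object.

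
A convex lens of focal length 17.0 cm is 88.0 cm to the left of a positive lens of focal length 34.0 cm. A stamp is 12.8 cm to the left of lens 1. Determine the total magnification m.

Lens 1: 1/d_i1 = 1/(17.0) − 1/(12.8) = -0.01930, so d_i1 = -51.81 cm; m₁ = −d_i1/d_o1 = +4.048.
d_o2 = 88.0 − (-51.81) = 139.8 cm.
Lens 2: 1/d_i2 = 1/(34.0) − 1/(139.8) = 0.02226, so d_i2 = 44.93 cm; m₂ = −d_i2/d_o2 = -0.3214.
m = m₁·m₂ = (+4.048)(-0.3214) = -1.30.

m = -1.30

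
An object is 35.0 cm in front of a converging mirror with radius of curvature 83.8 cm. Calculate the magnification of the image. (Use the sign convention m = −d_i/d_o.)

m = +6.07

f = R/2 = 83.8/2 = 41.90 cm.
1/d_i = 1/f − 1/d_o = 1/(41.90) − 1/(35.0) = -0.004705, so d_i = -212.5 cm.
m = −d_i/d_o = −(-212.5)/(35.0) = +6.07.
The image is virtual, upright and enlarged, behind the mirror.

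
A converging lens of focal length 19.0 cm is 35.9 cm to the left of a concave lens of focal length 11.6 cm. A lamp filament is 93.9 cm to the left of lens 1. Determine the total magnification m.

Lens 1: 1/d_i1 = 1/(19.0) − 1/(93.9) = 0.04198, so d_i1 = 23.82 cm; m₁ = −d_i1/d_o1 = -0.2537.
d_o2 = 35.9 − (23.82) = 12.08 cm.
f₂ = −11.6 cm (diverging).
Lens 2: 1/d_i2 = 1/(-11.6) − 1/(12.08) = -0.1690, so d_i2 = -5.918 cm; m₂ = −d_i2/d_o2 = +0.4899.
m = m₁·m₂ = (-0.2537)(+0.4899) = -0.124.

m = -0.124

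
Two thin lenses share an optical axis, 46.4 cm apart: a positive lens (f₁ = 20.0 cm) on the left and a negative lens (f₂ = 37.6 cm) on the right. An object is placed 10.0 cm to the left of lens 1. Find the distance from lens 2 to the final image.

Lens 1: 1/d_i1 = 1/f₁ − 1/d_o1 = 1/(20.0) − 1/(10.0) = -0.05000, so d_i1 = -20.00 cm.
The intermediate image is 20.00 cm to the left of lens 1 (virtual), which is 46.4 − (-20.00) = 66.40 cm to the left of lens 2, so d_o2 = +66.40 cm.
Lens 2 is diverging, so f₂ = −37.6 cm.
Lens 2: 1/d_i2 = 1/f₂ − 1/d_o2 = 1/(-37.6) − 1/(66.40) = -0.04166, so d_i2 = -24.0 cm.
The final image is virtual, 24.0 cm to the left of lens 2 (overall magnification ≈ 0.72).

24.0 cm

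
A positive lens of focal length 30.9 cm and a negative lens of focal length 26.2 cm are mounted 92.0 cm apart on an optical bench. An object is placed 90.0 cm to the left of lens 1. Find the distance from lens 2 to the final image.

16.6 cm

Lens 1: 1/d_i1 = 1/f₁ − 1/d_o1 = 1/(30.9) − 1/(90.0) = 0.02125, so d_i1 = 47.06 cm.
The intermediate image is 47.06 cm to the right of lens 1, which is 92.0 − (47.06) = 44.94 cm to the left of lens 2, so d_o2 = +44.94 cm.
Lens 2 is diverging, so f₂ = −26.2 cm.
Lens 2: 1/d_i2 = 1/f₂ − 1/d_o2 = 1/(-26.2) − 1/(44.94) = -0.06042, so d_i2 = -16.6 cm.
The final image is virtual, 16.6 cm to the left of lens 2 (overall magnification ≈ -0.19).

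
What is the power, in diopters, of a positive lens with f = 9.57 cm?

P = +10.4 D

f = 9.57 cm = 0.0957 m.
P = 1/f = 1/(0.0957 m) = +10.4 D.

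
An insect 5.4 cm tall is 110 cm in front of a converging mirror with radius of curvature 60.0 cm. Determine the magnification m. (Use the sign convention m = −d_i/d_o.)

f = R/2 = 60.0/2 = 30.00 cm.
1/d_i = 1/f − 1/d_o = 1/(30.00) − 1/(110) = 0.02424, so d_i = 41.25 cm.
m = −d_i/d_o = −(41.25)/(110) = -0.375.
The image is real, inverted and reduced, in front of the mirror.

m = -0.375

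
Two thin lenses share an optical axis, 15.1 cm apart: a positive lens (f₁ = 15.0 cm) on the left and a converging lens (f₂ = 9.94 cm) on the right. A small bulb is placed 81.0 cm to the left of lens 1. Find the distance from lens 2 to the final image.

2.48 cm

Lens 1: 1/d_i1 = 1/f₁ − 1/d_o1 = 1/(15.0) − 1/(81.0) = 0.05432, so d_i1 = 18.41 cm.
The intermediate image is 18.41 cm to the right of lens 1, which lies 3.310 cm to the right of lens 2 — a virtual object — so d_o2 = −3.310 cm.
Lens 2: 1/d_i2 = 1/f₂ − 1/d_o2 = 1/(9.94) − 1/(-3.310) = 0.4027, so d_i2 = 2.48 cm.
The final image is real, 2.48 cm to the right of lens 2 (overall magnification ≈ -0.17).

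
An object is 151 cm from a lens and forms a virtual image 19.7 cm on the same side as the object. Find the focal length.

Virtual image ⇒ d_i = −19.7 cm.
1/f = 1/d_o + 1/d_i = 1/(151) + 1/(-19.7) = -0.04414, so f = -22.7 cm.
Since f is negative, the lens is diverging.

f = -22.7 cm (diverging)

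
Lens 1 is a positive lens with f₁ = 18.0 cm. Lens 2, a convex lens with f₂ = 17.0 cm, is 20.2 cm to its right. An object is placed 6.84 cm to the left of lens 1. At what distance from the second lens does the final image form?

37.3 cm

Lens 1: 1/d_i1 = 1/f₁ − 1/d_o1 = 1/(18.0) − 1/(6.84) = -0.09064, so d_i1 = -11.03 cm.
The intermediate image is 11.03 cm to the left of lens 1 (virtual), which is 20.2 − (-11.03) = 31.23 cm to the left of lens 2, so d_o2 = +31.23 cm.
Lens 2: 1/d_i2 = 1/f₂ − 1/d_o2 = 1/(17.0) − 1/(31.23) = 0.02680, so d_i2 = 37.3 cm.
The final image is real, 37.3 cm to the right of lens 2 (overall magnification ≈ -1.9).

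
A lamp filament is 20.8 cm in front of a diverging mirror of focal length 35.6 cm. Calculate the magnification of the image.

m = +0.631

For a diverging mirror, f = -35.6 cm.
1/d_i = 1/f − 1/d_o = 1/(-35.60) − 1/(20.8) = -0.07617, so d_i = -13.13 cm.
m = −d_i/d_o = −(-13.13)/(20.8) = +0.631.
The image is virtual, upright and reduced, behind the mirror.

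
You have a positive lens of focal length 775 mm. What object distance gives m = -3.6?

990 mm

m = −d_i/d_o ⇒ d_i = −m·d_o.
1/f = 1/d_o + 1/d_i = 1/d_o − 1/(m·d_o) = (1 − 1/m)/d_o, so d_o = f(1 − 1/m) = (775.0)(1 − 1/(-3.6)) = 990 mm.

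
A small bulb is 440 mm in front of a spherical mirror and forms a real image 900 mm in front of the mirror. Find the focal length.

Real image ⇒ d_i = +900 mm.
1/f = 1/d_o + 1/d_i = 1/(440) + 1/(900) = 0.003384, so f = 296 mm.
Since f is positive, the spherical mirror is concave.

f = 296 mm (concave)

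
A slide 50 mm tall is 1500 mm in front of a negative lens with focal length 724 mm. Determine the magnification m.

m = +0.326

For a negative lens, f = -724 mm.
1/d_i = 1/f − 1/d_o = 1/(-724.0) − 1/(1500) = -0.002048, so d_i = -488.3 mm.
m = −d_i/d_o = −(-488.3)/(1500) = +0.326.
The image is virtual, upright and reduced, on the same side as the object.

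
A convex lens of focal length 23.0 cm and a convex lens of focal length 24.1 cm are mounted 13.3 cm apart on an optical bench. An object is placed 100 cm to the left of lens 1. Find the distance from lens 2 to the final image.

Lens 1: 1/d_i1 = 1/f₁ − 1/d_o1 = 1/(23.0) − 1/(100) = 0.03348, so d_i1 = 29.87 cm.
The intermediate image is 29.87 cm to the right of lens 1, which lies 16.57 cm to the right of lens 2 — a virtual object — so d_o2 = −16.57 cm.
Lens 2: 1/d_i2 = 1/f₂ − 1/d_o2 = 1/(24.1) − 1/(-16.57) = 0.1018, so d_i2 = 9.82 cm.
The final image is real, 9.82 cm to the right of lens 2 (overall magnification ≈ -0.18).

9.82 cm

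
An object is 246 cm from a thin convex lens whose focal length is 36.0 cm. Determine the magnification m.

1/d_i = 1/f − 1/d_o = 1/(36.00) − 1/(246) = 0.02371, so d_i = 42.17 cm.
m = −d_i/d_o = −(42.17)/(246) = -0.171.
The image is real, inverted and reduced, on the far side of the lens.

m = -0.171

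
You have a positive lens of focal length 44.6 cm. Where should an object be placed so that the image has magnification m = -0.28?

m = −d_i/d_o ⇒ d_i = −m·d_o.
1/f = 1/d_o + 1/d_i = 1/d_o − 1/(m·d_o) = (1 − 1/m)/d_o, so d_o = f(1 − 1/m) = (44.60)(1 − 1/(-0.28)) = 204 cm.

204 cm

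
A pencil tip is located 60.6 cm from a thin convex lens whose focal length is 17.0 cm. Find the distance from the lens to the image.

23.6 cm

Thin-lens equation: 1/d_i = 1/f − 1/d_o = 1/(17.00) − 1/(60.6) = 0.05882 − 0.01650 = 0.04232, so d_i = 23.6 cm.
The image is real, inverted and reduced, on the far side of the lens.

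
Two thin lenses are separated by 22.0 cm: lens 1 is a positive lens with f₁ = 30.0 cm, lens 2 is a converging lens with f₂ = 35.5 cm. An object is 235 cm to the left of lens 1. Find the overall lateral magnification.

Lens 1: 1/d_i1 = 1/(30.0) − 1/(235) = 0.02908, so d_i1 = 34.39 cm; m₁ = −d_i1/d_o1 = -0.1463.
d_o2 = 22.0 − (34.39) = -12.39 cm (virtual object).
Lens 2: 1/d_i2 = 1/(35.5) − 1/(-12.39) = 0.1089, so d_i2 = 9.184 cm; m₂ = −d_i2/d_o2 = +0.7413.
m = m₁·m₂ = (-0.1463)(+0.7413) = -0.108.

m = -0.108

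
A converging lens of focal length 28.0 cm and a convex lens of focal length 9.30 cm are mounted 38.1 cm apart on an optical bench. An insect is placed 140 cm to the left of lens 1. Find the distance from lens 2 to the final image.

Lens 1: 1/d_i1 = 1/f₁ − 1/d_o1 = 1/(28.0) − 1/(140) = 0.02857, so d_i1 = 35.00 cm.
The intermediate image is 35.00 cm to the right of lens 1, which is 38.1 − (35.00) = 3.100 cm to the left of lens 2, so d_o2 = +3.100 cm.
Lens 2: 1/d_i2 = 1/f₂ − 1/d_o2 = 1/(9.30) − 1/(3.100) = -0.2151, so d_i2 = -4.65 cm.
The final image is virtual, 4.65 cm to the left of lens 2 (overall magnification ≈ -0.38).

4.65 cm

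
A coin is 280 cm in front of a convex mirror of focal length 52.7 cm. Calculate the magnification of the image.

m = +0.158

For a convex mirror, f = -52.7 cm.
1/d_i = 1/f − 1/d_o = 1/(-52.70) − 1/(280) = -0.02255, so d_i = -44.35 cm.
m = −d_i/d_o = −(-44.35)/(280) = +0.158.
The image is virtual, upright and reduced, behind the mirror.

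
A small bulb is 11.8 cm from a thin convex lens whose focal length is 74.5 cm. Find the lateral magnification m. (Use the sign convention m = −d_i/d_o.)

1/d_i = 1/f − 1/d_o = 1/(74.50) − 1/(11.8) = -0.07132, so d_i = -14.02 cm.
m = −d_i/d_o = −(-14.02)/(11.8) = +1.19.
The image is virtual, upright and enlarged, on the same side as the object.

m = +1.19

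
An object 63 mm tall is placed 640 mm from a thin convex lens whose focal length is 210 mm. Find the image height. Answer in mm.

1/d_i = 1/f − 1/d_o = 1/(210.0) − 1/(640) = 0.003199, so d_i = 312.6 mm.
m = −d_i/d_o = -0.4884.
|h_i| = |m|·h_o = 0.4884 × 63 = 30.8 mm. The image is real, inverted and reduced, on the far side of the lens.

30.8 mm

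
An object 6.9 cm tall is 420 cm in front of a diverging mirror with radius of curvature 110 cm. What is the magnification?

m = +0.116

f = R/2 = 110/2 = 55.00 cm; for a diverging mirror, f = -55.00 cm.
1/d_i = 1/f − 1/d_o = 1/(-55.00) − 1/(420) = -0.02056, so d_i = -48.63 cm.
m = −d_i/d_o = −(-48.63)/(420) = +0.116.
The image is virtual, upright and reduced, behind the mirror.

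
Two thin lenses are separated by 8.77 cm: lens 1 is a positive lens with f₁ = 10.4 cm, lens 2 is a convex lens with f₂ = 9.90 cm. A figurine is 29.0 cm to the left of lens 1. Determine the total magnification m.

Lens 1: 1/d_i1 = 1/(10.4) − 1/(29.0) = 0.06167, so d_i1 = 16.22 cm; m₁ = −d_i1/d_o1 = -0.5593.
d_o2 = 8.77 − (16.22) = -7.450 cm (virtual object).
Lens 2: 1/d_i2 = 1/(9.90) − 1/(-7.450) = 0.2352, so d_i2 = 4.251 cm; m₂ = −d_i2/d_o2 = +0.5706.
m = m₁·m₂ = (-0.5593)(+0.5706) = -0.319.

m = -0.319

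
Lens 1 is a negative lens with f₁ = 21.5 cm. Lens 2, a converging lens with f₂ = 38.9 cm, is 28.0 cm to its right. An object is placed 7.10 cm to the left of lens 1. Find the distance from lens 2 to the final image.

Lens 1 is diverging, so f₁ = −21.5 cm.
Lens 1: 1/d_i1 = 1/f₁ − 1/d_o1 = 1/(-21.5) − 1/(7.10) = -0.1874, so d_i1 = -5.337 cm.
The intermediate image is 5.337 cm to the left of lens 1 (virtual), which is 28.0 − (-5.337) = 33.34 cm to the left of lens 2, so d_o2 = +33.34 cm.
Lens 2: 1/d_i2 = 1/f₂ − 1/d_o2 = 1/(38.9) − 1/(33.34) = -0.004287, so d_i2 = -233 cm.
The final image is virtual, 233 cm to the left of lens 2 (overall magnification ≈ 5.3).

233 cm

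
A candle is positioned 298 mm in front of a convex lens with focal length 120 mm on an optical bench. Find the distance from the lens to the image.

201 mm

Lens equation: 1/s_i = 1/f − 1/s_o = 1/(120.0) − 1/(298) = 0.008333 − 0.003356 = 0.004978, so s_i = 201 mm.
The image is real, inverted and reduced, on the far side of the lens.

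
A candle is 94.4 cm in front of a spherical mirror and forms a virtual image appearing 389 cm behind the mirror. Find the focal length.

Virtual image ⇒ d_i = −389 cm.
1/f = 1/d_o + 1/d_i = 1/(94.4) + 1/(-389) = 0.008023, so f = 125 cm.
Since f is positive, the spherical mirror is concave.

f = 125 cm (concave)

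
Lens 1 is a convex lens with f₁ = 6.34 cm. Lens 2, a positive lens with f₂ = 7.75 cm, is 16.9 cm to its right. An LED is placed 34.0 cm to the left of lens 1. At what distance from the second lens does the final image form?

52.0 cm

Lens 1: 1/d_i1 = 1/f₁ − 1/d_o1 = 1/(6.34) − 1/(34.0) = 0.1283, so d_i1 = 7.793 cm.
The intermediate image is 7.793 cm to the right of lens 1, which is 16.9 − (7.793) = 9.107 cm to the left of lens 2, so d_o2 = +9.107 cm.
Lens 2: 1/d_i2 = 1/f₂ − 1/d_o2 = 1/(7.75) − 1/(9.107) = 0.01923, so d_i2 = 52.0 cm.
The final image is real, 52.0 cm to the right of lens 2 (overall magnification ≈ 1.3).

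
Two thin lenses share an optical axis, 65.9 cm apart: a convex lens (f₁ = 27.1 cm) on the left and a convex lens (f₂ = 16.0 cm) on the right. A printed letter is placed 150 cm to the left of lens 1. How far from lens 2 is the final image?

31.2 cm

Lens 1: 1/d_i1 = 1/f₁ − 1/d_o1 = 1/(27.1) − 1/(150) = 0.03023, so d_i1 = 33.08 cm.
The intermediate image is 33.08 cm to the right of lens 1, which is 65.9 − (33.08) = 32.82 cm to the left of lens 2, so d_o2 = +32.82 cm.
Lens 2: 1/d_i2 = 1/f₂ − 1/d_o2 = 1/(16.0) − 1/(32.82) = 0.03203, so d_i2 = 31.2 cm.
The final image is real, 31.2 cm to the right of lens 2 (overall magnification ≈ 0.21).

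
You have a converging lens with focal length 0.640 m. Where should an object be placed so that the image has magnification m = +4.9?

m = −d_i/d_o ⇒ d_i = −m·d_o.
1/f = 1/d_o + 1/d_i = 1/d_o − 1/(m·d_o) = (1 − 1/m)/d_o, so d_o = f(1 − 1/m) = (0.6400)(1 − 1/(+4.9)) = 0.509 m.

0.509 m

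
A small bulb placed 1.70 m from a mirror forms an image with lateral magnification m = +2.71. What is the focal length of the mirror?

m = −d_i/d_o ⇒ d_i = −m·d_o = −(+2.71)·(1.70) = -4.607 m.
1/f = 1/d_o + 1/d_i = 1/(1.70) + 1/(-4.607) = 0.3712, so f = 2.69 m.
Since f is positive, the mirror is concave.

f = 2.69 m (concave)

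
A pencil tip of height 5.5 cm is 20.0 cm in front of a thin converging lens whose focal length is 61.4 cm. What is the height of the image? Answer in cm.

8.16 cm

1/d_i = 1/f − 1/d_o = 1/(61.40) − 1/(20.0) = -0.03371, so d_i = -29.66 cm.
m = −d_i/d_o = +1.483.
|h_i| = |m|·h_o = 1.483 × 5.5 = 8.16 cm. The image is virtual, upright and enlarged, on the same side as the object.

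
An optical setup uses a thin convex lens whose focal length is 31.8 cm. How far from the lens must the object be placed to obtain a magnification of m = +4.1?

m = −d_i/d_o ⇒ d_i = −m·d_o.
1/f = 1/d_o + 1/d_i = 1/d_o − 1/(m·d_o) = (1 − 1/m)/d_o, so d_o = f(1 − 1/m) = (31.80)(1 − 1/(+4.1)) = 24.0 cm.

24.0 cm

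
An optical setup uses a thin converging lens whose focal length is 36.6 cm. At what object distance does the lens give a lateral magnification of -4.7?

44.4 cm

m = −d_i/d_o ⇒ d_i = −m·d_o.
1/f = 1/d_o + 1/d_i = 1/d_o − 1/(m·d_o) = (1 − 1/m)/d_o, so d_o = f(1 − 1/m) = (36.60)(1 − 1/(-4.7)) = 44.4 cm.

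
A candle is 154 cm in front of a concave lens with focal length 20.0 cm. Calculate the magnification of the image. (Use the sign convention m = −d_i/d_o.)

m = +0.115

For a concave lens, f = -20.0 cm.
1/d_i = 1/f − 1/d_o = 1/(-20.00) − 1/(154) = -0.05649, so d_i = -17.70 cm.
m = −d_i/d_o = −(-17.70)/(154) = +0.115.
The image is virtual, upright and reduced, on the same side as the object.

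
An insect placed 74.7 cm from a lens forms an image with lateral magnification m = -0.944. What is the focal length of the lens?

f = 36.3 cm (converging)

m = −d_i/d_o ⇒ d_i = −m·d_o = −(-0.944)·(74.7) = 70.52 cm.
1/f = 1/d_o + 1/d_i = 1/(74.7) + 1/(70.52) = 0.02757, so f = 36.3 cm.
Since f is positive, the lens is converging.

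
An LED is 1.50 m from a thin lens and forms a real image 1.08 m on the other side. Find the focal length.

Real image ⇒ d_i = +1.08 m.
1/f = 1/d_o + 1/d_i = 1/(1.50) + 1/(1.08) = 1.593, so f = 0.628 m.
Since f is positive, the thin lens is converging.

f = 0.628 m (converging)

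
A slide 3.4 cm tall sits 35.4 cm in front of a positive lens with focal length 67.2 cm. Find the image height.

7.18 cm

1/d_i = 1/f − 1/d_o = 1/(67.20) − 1/(35.4) = -0.01337, so d_i = -74.81 cm.
m = −d_i/d_o = +2.113.
|h_i| = |m|·h_o = 2.113 × 3.4 = 7.18 cm. The image is virtual, upright and enlarged, on the same side as the object.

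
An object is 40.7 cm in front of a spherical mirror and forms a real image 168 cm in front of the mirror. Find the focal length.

f = 32.8 cm (concave)

Real image ⇒ d_i = +168 cm.
1/f = 1/d_o + 1/d_i = 1/(40.7) + 1/(168) = 0.03052, so f = 32.8 cm.
Since f is positive, the spherical mirror is concave.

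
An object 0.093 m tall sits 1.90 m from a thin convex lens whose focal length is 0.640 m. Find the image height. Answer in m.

1/d_i = 1/f − 1/d_o = 1/(0.6400) − 1/(1.90) = 1.036, so d_i = 0.9651 m.
m = −d_i/d_o = -0.5079.
|h_i| = |m|·h_o = 0.5079 × 0.093 = 0.0472 m. The image is real, inverted and reduced, on the far side of the lens.

0.0472 m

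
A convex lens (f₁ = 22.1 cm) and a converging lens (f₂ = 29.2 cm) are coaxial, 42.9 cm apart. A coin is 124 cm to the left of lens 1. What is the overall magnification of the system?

Lens 1: 1/d_i1 = 1/(22.1) − 1/(124) = 0.03718, so d_i1 = 26.89 cm; m₁ = −d_i1/d_o1 = -0.2169.
d_o2 = 42.9 − (26.89) = 16.01 cm.
Lens 2: 1/d_i2 = 1/(29.2) − 1/(16.01) = -0.02821, so d_i2 = -35.44 cm; m₂ = −d_i2/d_o2 = +2.214.
m = m₁·m₂ = (-0.2169)(+2.214) = -0.480.

m = -0.480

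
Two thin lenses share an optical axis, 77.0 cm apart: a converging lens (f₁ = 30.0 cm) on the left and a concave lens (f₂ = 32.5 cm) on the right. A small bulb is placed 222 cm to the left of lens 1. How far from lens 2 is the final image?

18.4 cm

Lens 1: 1/d_i1 = 1/f₁ − 1/d_o1 = 1/(30.0) − 1/(222) = 0.02883, so d_i1 = 34.69 cm.
The intermediate image is 34.69 cm to the right of lens 1, which is 77.0 − (34.69) = 42.31 cm to the left of lens 2, so d_o2 = +42.31 cm.
Lens 2 is diverging, so f₂ = −32.5 cm.
Lens 2: 1/d_i2 = 1/f₂ − 1/d_o2 = 1/(-32.5) − 1/(42.31) = -0.05440, so d_i2 = -18.4 cm.
The final image is virtual, 18.4 cm to the left of lens 2 (overall magnification ≈ -0.068).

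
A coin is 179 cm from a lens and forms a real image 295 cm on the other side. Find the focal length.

f = 111 cm (converging)

Real image ⇒ d_i = +295 cm.
1/f = 1/d_o + 1/d_i = 1/(179) + 1/(295) = 0.008976, so f = 111 cm.
Since f is positive, the lens is converging.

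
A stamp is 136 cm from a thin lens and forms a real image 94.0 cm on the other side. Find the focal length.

f = 55.6 cm (converging)

Real image ⇒ d_i = +94.0 cm.
1/f = 1/d_o + 1/d_i = 1/(136) + 1/(94.0) = 0.01799, so f = 55.6 cm.
Since f is positive, the thin lens is converging.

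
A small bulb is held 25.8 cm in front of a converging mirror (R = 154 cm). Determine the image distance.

f = R/2 = 154/2 = 77.00 cm.
Mirror equation: 1/s_i = 1/f − 1/s_o = 1/(77.00) − 1/(25.8) = 0.01299 − 0.03876 = -0.02577, so s_i = -38.8 cm.
The image is virtual, upright and enlarged, behind the mirror.

38.8 cm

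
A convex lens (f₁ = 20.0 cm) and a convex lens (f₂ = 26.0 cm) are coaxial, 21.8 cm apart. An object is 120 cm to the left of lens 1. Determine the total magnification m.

Lens 1: 1/d_i1 = 1/(20.0) − 1/(120) = 0.04167, so d_i1 = 24.00 cm; m₁ = −d_i1/d_o1 = -0.2000.
d_o2 = 21.8 − (24.00) = -2.200 cm (virtual object).
Lens 2: 1/d_i2 = 1/(26.0) − 1/(-2.200) = 0.4930, so d_i2 = 2.028 cm; m₂ = −d_i2/d_o2 = +0.9220.
m = m₁·m₂ = (-0.2000)(+0.9220) = -0.184.

m = -0.184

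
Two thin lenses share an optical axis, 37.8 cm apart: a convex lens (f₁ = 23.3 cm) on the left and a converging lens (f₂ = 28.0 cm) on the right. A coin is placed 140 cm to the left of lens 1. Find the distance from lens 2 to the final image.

15.2 cm

Lens 1: 1/d_i1 = 1/f₁ − 1/d_o1 = 1/(23.3) − 1/(140) = 0.03578, so d_i1 = 27.95 cm.
The intermediate image is 27.95 cm to the right of lens 1, which is 37.8 − (27.95) = 9.850 cm to the left of lens 2, so d_o2 = +9.850 cm.
Lens 2: 1/d_i2 = 1/f₂ − 1/d_o2 = 1/(28.0) − 1/(9.850) = -0.06581, so d_i2 = -15.2 cm.
The final image is virtual, 15.2 cm to the left of lens 2 (overall magnification ≈ -0.31).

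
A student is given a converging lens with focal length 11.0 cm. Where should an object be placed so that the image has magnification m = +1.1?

1.00 cm

m = −d_i/d_o ⇒ d_i = −m·d_o.
1/f = 1/d_o + 1/d_i = 1/d_o − 1/(m·d_o) = (1 − 1/m)/d_o, so d_o = f(1 − 1/m) = (11.00)(1 − 1/(+1.1)) = 1.00 cm.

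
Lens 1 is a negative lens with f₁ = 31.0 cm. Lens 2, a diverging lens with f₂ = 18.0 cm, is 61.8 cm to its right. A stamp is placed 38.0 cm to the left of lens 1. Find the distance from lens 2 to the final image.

14.7 cm

Lens 1 is diverging, so f₁ = −31.0 cm.
Lens 1: 1/d_i1 = 1/f₁ − 1/d_o1 = 1/(-31.0) − 1/(38.0) = -0.05857, so d_i1 = -17.07 cm.
The intermediate image is 17.07 cm to the left of lens 1 (virtual), which is 61.8 − (-17.07) = 78.87 cm to the left of lens 2, so d_o2 = +78.87 cm.
Lens 2 is diverging, so f₂ = −18.0 cm.
Lens 2: 1/d_i2 = 1/f₂ − 1/d_o2 = 1/(-18.0) − 1/(78.87) = -0.06823, so d_i2 = -14.7 cm.
The final image is virtual, 14.7 cm to the left of lens 2 (overall magnification ≈ 0.083).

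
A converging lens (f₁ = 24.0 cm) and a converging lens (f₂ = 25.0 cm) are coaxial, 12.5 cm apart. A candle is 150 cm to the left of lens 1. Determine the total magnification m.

Lens 1: 1/d_i1 = 1/(24.0) − 1/(150) = 0.03500, so d_i1 = 28.57 cm; m₁ = −d_i1/d_o1 = -0.1905.
d_o2 = 12.5 − (28.57) = -16.07 cm (virtual object).
Lens 2: 1/d_i2 = 1/(25.0) − 1/(-16.07) = 0.1022, so d_i2 = 9.782 cm; m₂ = −d_i2/d_o2 = +0.6087.
m = m₁·m₂ = (-0.1905)(+0.6087) = -0.116.

m = -0.116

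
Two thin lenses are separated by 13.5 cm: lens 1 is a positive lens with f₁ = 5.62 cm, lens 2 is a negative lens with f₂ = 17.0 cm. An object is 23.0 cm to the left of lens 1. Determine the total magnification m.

m = -0.238

Lens 1: 1/d_i1 = 1/(5.62) − 1/(23.0) = 0.1345, so d_i1 = 7.437 cm; m₁ = −d_i1/d_o1 = -0.3233.
d_o2 = 13.5 − (7.437) = 6.063 cm.
f₂ = −17.0 cm (diverging).
Lens 2: 1/d_i2 = 1/(-17.0) − 1/(6.063) = -0.2238, so d_i2 = -4.469 cm; m₂ = −d_i2/d_o2 = +0.7371.
m = m₁·m₂ = (-0.3233)(+0.7371) = -0.238.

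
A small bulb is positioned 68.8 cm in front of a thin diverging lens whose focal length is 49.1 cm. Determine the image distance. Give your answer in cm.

28.7 cm

For a diverging lens, f = -49.1 cm.
Thin-lens equation: 1/v = 1/f − 1/u = 1/(-49.10) − 1/(68.8) = -0.02037 − 0.01453 = -0.03490, so v = -28.7 cm.
The image is virtual, upright and reduced, on the same side as the object.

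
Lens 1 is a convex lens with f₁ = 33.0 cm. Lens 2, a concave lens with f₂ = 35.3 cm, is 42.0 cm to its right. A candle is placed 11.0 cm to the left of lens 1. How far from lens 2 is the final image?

22.0 cm

Lens 1: 1/d_i1 = 1/f₁ − 1/d_o1 = 1/(33.0) − 1/(11.0) = -0.06061, so d_i1 = -16.50 cm.
The intermediate image is 16.50 cm to the left of lens 1 (virtual), which is 42.0 − (-16.50) = 58.50 cm to the left of lens 2, so d_o2 = +58.50 cm.
Lens 2 is diverging, so f₂ = −35.3 cm.
Lens 2: 1/d_i2 = 1/f₂ − 1/d_o2 = 1/(-35.3) − 1/(58.50) = -0.04542, so d_i2 = -22.0 cm.
The final image is virtual, 22.0 cm to the left of lens 2 (overall magnification ≈ 0.56).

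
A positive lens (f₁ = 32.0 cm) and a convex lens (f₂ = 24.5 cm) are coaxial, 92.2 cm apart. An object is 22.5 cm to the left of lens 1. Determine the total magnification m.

Lens 1: 1/d_i1 = 1/(32.0) − 1/(22.5) = -0.01319, so d_i1 = -75.79 cm; m₁ = −d_i1/d_o1 = +3.368.
d_o2 = 92.2 − (-75.79) = 168.0 cm.
Lens 2: 1/d_i2 = 1/(24.5) − 1/(168.0) = 0.03486, so d_i2 = 28.68 cm; m₂ = −d_i2/d_o2 = -0.1707.
m = m₁·m₂ = (+3.368)(-0.1707) = -0.575.

m = -0.575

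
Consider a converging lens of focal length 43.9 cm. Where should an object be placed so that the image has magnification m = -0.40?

154 cm

m = −d_i/d_o ⇒ d_i = −m·d_o.
1/f = 1/d_o + 1/d_i = 1/d_o − 1/(m·d_o) = (1 − 1/m)/d_o, so d_o = f(1 − 1/m) = (43.90)(1 − 1/(-0.40)) = 154 cm.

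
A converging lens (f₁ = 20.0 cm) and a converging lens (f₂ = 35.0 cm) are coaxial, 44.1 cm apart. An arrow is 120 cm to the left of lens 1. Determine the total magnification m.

Lens 1: 1/d_i1 = 1/(20.0) − 1/(120) = 0.04167, so d_i1 = 24.00 cm; m₁ = −d_i1/d_o1 = -0.2000.
d_o2 = 44.1 − (24.00) = 20.10 cm.
Lens 2: 1/d_i2 = 1/(35.0) − 1/(20.10) = -0.02118, so d_i2 = -47.21 cm; m₂ = −d_i2/d_o2 = +2.349.
m = m₁·m₂ = (-0.2000)(+2.349) = -0.470.

m = -0.470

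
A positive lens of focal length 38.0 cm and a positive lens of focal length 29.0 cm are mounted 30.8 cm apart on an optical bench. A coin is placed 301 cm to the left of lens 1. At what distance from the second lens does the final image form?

8.83 cm

Lens 1: 1/d_i1 = 1/f₁ − 1/d_o1 = 1/(38.0) − 1/(301) = 0.02299, so d_i1 = 43.49 cm.
The intermediate image is 43.49 cm to the right of lens 1, which lies 12.69 cm to the right of lens 2 — a virtual object — so d_o2 = −12.69 cm.
Lens 2: 1/d_i2 = 1/f₂ − 1/d_o2 = 1/(29.0) − 1/(-12.69) = 0.1133, so d_i2 = 8.83 cm.
The final image is real, 8.83 cm to the right of lens 2 (overall magnification ≈ -0.10).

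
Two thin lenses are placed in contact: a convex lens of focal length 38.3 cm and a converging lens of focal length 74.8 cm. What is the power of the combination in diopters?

P = +3.95 D

P₁ = 1/f₁ = 1/(0.383 m) = +2.611 D; P₂ = 1/f₂ = 1/(0.748 m) = +1.337 D.
For thin lenses in contact, P = P₁ + P₂ = (+2.611) + (+1.337) = +3.95 D.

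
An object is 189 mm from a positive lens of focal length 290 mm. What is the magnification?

1/d_i = 1/f − 1/d_o = 1/(290.0) − 1/(189) = -0.001843, so d_i = -542.7 mm.
m = −d_i/d_o = −(-542.7)/(189) = +2.87.
The image is virtual, upright and enlarged, on the same side as the object.

m = +2.87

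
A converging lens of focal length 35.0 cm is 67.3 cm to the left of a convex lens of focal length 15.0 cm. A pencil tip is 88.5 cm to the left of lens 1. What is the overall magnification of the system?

m = -1.75

Lens 1: 1/d_i1 = 1/(35.0) − 1/(88.5) = 0.01727, so d_i1 = 57.90 cm; m₁ = −d_i1/d_o1 = -0.6542.
d_o2 = 67.3 − (57.90) = 9.400 cm.
Lens 2: 1/d_i2 = 1/(15.0) − 1/(9.400) = -0.03972, so d_i2 = -25.18 cm; m₂ = −d_i2/d_o2 = +2.679.
m = m₁·m₂ = (-0.6542)(+2.679) = -1.75.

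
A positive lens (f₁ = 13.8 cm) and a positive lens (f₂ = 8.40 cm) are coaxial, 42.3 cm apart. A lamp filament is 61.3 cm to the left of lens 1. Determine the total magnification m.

Lens 1: 1/d_i1 = 1/(13.8) − 1/(61.3) = 0.05615, so d_i1 = 17.81 cm; m₁ = −d_i1/d_o1 = -0.2905.
d_o2 = 42.3 − (17.81) = 24.49 cm.
Lens 2: 1/d_i2 = 1/(8.40) − 1/(24.49) = 0.07821, so d_i2 = 12.79 cm; m₂ = −d_i2/d_o2 = -0.5221.
m = m₁·m₂ = (-0.2905)(-0.5221) = +0.152.

m = +0.152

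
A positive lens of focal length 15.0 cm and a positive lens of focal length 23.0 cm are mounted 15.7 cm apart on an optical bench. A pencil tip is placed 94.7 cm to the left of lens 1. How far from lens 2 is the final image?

1.94 cm

Lens 1: 1/d_i1 = 1/f₁ − 1/d_o1 = 1/(15.0) − 1/(94.7) = 0.05611, so d_i1 = 17.82 cm.
The intermediate image is 17.82 cm to the right of lens 1, which lies 2.120 cm to the right of lens 2 — a virtual object — so d_o2 = −2.120 cm.
Lens 2: 1/d_i2 = 1/f₂ − 1/d_o2 = 1/(23.0) − 1/(-2.120) = 0.5152, so d_i2 = 1.94 cm.
The final image is real, 1.94 cm to the right of lens 2 (overall magnification ≈ -0.17).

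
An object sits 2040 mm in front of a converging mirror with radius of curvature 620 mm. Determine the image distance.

366 mm

f = R/2 = 620/2 = 310.0 mm.
Mirror equation: 1/v = 1/f − 1/u = 1/(310.0) − 1/(2040) = 0.003226 − 0.0004902 = 0.002736, so v = 366 mm.
The image is real, inverted and reduced, in front of the mirror.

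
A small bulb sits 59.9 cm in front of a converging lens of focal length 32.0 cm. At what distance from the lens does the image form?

Lens equation: 1/s_i = 1/f − 1/s_o = 1/(32.00) − 1/(59.9) = 0.03125 − 0.01669 = 0.01456, so s_i = 68.7 cm.
The image is real, inverted and enlarged, on the far side of the lens.

68.7 cm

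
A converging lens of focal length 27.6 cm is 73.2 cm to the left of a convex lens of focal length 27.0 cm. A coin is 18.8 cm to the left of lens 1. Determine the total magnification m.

Lens 1: 1/d_i1 = 1/(27.6) − 1/(18.8) = -0.01696, so d_i1 = -58.96 cm; m₁ = −d_i1/d_o1 = +3.136.
d_o2 = 73.2 − (-58.96) = 132.2 cm.
Lens 2: 1/d_i2 = 1/(27.0) − 1/(132.2) = 0.02947, so d_i2 = 33.93 cm; m₂ = −d_i2/d_o2 = -0.2567.
m = m₁·m₂ = (+3.136)(-0.2567) = -0.805.

m = -0.805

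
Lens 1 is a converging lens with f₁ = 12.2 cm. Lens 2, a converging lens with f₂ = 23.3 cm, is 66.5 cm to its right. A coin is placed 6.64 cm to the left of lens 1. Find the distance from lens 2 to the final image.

32.7 cm

Lens 1: 1/d_i1 = 1/f₁ − 1/d_o1 = 1/(12.2) − 1/(6.64) = -0.06864, so d_i1 = -14.57 cm.
The intermediate image is 14.57 cm to the left of lens 1 (virtual), which is 66.5 − (-14.57) = 81.07 cm to the left of lens 2, so d_o2 = +81.07 cm.
Lens 2: 1/d_i2 = 1/f₂ − 1/d_o2 = 1/(23.3) − 1/(81.07) = 0.03058, so d_i2 = 32.7 cm.
The final image is real, 32.7 cm to the right of lens 2 (overall magnification ≈ -0.88).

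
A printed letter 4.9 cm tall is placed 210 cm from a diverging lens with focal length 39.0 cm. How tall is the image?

For a diverging lens, f = -39.0 cm.
1/d_i = 1/f − 1/d_o = 1/(-39.00) − 1/(210) = -0.03040, so d_i = -32.89 cm.
m = −d_i/d_o = +0.1566.
|h_i| = |m|·h_o = 0.1566 × 4.9 = 0.767 cm. The image is virtual, upright and reduced, on the same side as the object.

0.767 cm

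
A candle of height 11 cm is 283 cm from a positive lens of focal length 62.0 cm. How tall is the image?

1/d_i = 1/f − 1/d_o = 1/(62.00) − 1/(283) = 0.01260, so d_i = 79.39 cm.
m = −d_i/d_o = -0.2805.
|h_i| = |m|·h_o = 0.2805 × 11 = 3.09 cm. The image is real, inverted and reduced, on the far side of the lens.

3.09 cm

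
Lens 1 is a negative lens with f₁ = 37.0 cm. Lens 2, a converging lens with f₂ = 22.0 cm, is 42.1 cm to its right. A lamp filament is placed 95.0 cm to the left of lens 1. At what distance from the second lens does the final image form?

32.4 cm

Lens 1 is diverging, so f₁ = −37.0 cm.
Lens 1: 1/d_i1 = 1/f₁ − 1/d_o1 = 1/(-37.0) − 1/(95.0) = -0.03755, so d_i1 = -26.63 cm.
The intermediate image is 26.63 cm to the left of lens 1 (virtual), which is 42.1 − (-26.63) = 68.73 cm to the left of lens 2, so d_o2 = +68.73 cm.
Lens 2: 1/d_i2 = 1/f₂ − 1/d_o2 = 1/(22.0) − 1/(68.73) = 0.03090, so d_i2 = 32.4 cm.
The final image is real, 32.4 cm to the right of lens 2 (overall magnification ≈ -0.13).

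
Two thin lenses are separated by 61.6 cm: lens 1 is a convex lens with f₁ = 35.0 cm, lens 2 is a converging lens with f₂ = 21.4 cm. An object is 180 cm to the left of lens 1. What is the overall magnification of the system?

Lens 1: 1/d_i1 = 1/(35.0) − 1/(180) = 0.02302, so d_i1 = 43.45 cm; m₁ = −d_i1/d_o1 = -0.2414.
d_o2 = 61.6 − (43.45) = 18.15 cm.
Lens 2: 1/d_i2 = 1/(21.4) − 1/(18.15) = -0.008367, so d_i2 = -119.5 cm; m₂ = −d_i2/d_o2 = +6.585.
m = m₁·m₂ = (-0.2414)(+6.585) = -1.59.

m = -1.59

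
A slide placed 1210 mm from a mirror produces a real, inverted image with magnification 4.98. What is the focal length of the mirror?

m = −d_i/d_o ⇒ d_i = −m·d_o = −(-4.98)·(1210) = 6026 mm.
1/f = 1/d_o + 1/d_i = 1/(1210) + 1/(6026) = 0.0009924, so f = 1010 mm.
Since f is positive, the mirror is concave.

f = 1010 mm (concave)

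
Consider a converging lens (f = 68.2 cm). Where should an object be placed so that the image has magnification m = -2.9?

m = −d_i/d_o ⇒ d_i = −m·d_o.
1/f = 1/d_o + 1/d_i = 1/d_o − 1/(m·d_o) = (1 − 1/m)/d_o, so d_o = f(1 − 1/m) = (68.20)(1 − 1/(-2.9)) = 91.7 cm.

91.7 cm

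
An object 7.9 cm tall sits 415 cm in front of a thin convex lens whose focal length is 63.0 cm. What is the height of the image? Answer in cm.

1/d_i = 1/f − 1/d_o = 1/(63.00) − 1/(415) = 0.01346, so d_i = 74.28 cm.
m = −d_i/d_o = -0.1790.
|h_i| = |m|·h_o = 0.1790 × 7.9 = 1.41 cm. The image is real, inverted and reduced, on the far side of the lens.

1.41 cm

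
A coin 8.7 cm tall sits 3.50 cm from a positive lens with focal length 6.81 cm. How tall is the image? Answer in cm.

1/d_i = 1/f − 1/d_o = 1/(6.810) − 1/(3.50) = -0.1389, so d_i = -7.201 cm.
m = −d_i/d_o = +2.057.
|h_i| = |m|·h_o = 2.057 × 8.7 = 17.9 cm. The image is virtual, upright and enlarged, on the same side as the object.

17.9 cm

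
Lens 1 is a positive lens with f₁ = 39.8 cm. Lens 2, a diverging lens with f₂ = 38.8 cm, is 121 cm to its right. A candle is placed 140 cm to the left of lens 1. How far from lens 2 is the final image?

24.4 cm

Lens 1: 1/d_i1 = 1/f₁ − 1/d_o1 = 1/(39.8) − 1/(140) = 0.01798, so d_i1 = 55.61 cm.
The intermediate image is 55.61 cm to the right of lens 1, which is 121 − (55.61) = 65.39 cm to the left of lens 2, so d_o2 = +65.39 cm.
Lens 2 is diverging, so f₂ = −38.8 cm.
Lens 2: 1/d_i2 = 1/f₂ − 1/d_o2 = 1/(-38.8) − 1/(65.39) = -0.04107, so d_i2 = -24.4 cm.
The final image is virtual, 24.4 cm to the left of lens 2 (overall magnification ≈ -0.15).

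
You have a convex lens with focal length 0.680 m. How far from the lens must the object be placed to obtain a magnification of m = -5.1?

0.813 m

m = −d_i/d_o ⇒ d_i = −m·d_o.
1/f = 1/d_o + 1/d_i = 1/d_o − 1/(m·d_o) = (1 − 1/m)/d_o, so d_o = f(1 − 1/m) = (0.6800)(1 − 1/(-5.1)) = 0.813 m.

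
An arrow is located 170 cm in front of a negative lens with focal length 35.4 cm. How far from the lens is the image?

For a negative lens, f = -35.4 cm.
Thin-lens equation: 1/d_i = 1/f − 1/d_o = 1/(-35.40) − 1/(170) = -0.02825 − 0.005882 = -0.03413, so d_i = -29.3 cm.
The image is virtual, upright and reduced, on the same side as the object.

29.3 cm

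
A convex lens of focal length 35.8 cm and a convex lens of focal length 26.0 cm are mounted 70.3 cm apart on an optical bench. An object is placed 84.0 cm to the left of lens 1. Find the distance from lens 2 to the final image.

11.4 cm

Lens 1: 1/d_i1 = 1/f₁ − 1/d_o1 = 1/(35.8) − 1/(84.0) = 0.01603, so d_i1 = 62.39 cm.
The intermediate image is 62.39 cm to the right of lens 1, which is 70.3 − (62.39) = 7.910 cm to the left of lens 2, so d_o2 = +7.910 cm.
Lens 2: 1/d_i2 = 1/f₂ − 1/d_o2 = 1/(26.0) − 1/(7.910) = -0.08796, so d_i2 = -11.4 cm.
The final image is virtual, 11.4 cm to the left of lens 2 (overall magnification ≈ -1.1).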